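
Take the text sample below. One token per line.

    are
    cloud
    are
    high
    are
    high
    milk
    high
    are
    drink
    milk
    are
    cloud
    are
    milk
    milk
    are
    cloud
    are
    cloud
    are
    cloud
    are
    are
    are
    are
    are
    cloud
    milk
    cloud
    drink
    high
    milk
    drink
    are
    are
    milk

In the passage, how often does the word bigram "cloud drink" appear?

Scanning the 36 overlapping bigram windows for "cloud drink":
  position 30–31: cloud drink

1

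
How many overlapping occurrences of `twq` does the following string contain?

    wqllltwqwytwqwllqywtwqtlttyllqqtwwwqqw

3

Sliding a length-3 window over the 38 characters (36 positions):
  position 6–8: twq
  position 11–13: twq
  position 20–22: twq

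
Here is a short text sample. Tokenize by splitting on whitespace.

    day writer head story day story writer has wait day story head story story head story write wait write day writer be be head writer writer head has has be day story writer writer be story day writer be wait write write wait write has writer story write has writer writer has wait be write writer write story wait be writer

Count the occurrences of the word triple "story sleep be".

0

Scanning the 59 overlapping trigram windows for "story sleep be":
  (none found)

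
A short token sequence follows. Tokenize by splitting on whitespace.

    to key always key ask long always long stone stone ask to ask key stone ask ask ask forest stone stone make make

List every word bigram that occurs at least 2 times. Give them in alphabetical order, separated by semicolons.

ask ask; stone ask; stone stone

Bigram counts meeting the condition (at least 2 times):
  ask ask: 2
  stone ask: 2
  stone stone: 2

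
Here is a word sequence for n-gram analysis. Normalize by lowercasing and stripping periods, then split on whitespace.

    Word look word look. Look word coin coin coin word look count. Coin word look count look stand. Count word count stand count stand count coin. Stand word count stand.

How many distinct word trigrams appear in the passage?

24

30 tokens → 28 trigram windows in total.
Repeated trigrams (each contributes count−1 duplicates):
  coin word look: 2
  count stand count: 2
  word count stand: 2
  word look count: 2
4 duplicate windows → 28 − 4 = 24 distinct.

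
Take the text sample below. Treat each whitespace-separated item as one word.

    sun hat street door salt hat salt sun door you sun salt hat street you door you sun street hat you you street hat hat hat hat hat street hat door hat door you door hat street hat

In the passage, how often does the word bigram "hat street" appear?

Scanning the 37 overlapping bigram windows for "hat street":
  position 2–3: hat street
  position 13–14: hat street
  position 28–29: hat street
  position 36–37: hat street

4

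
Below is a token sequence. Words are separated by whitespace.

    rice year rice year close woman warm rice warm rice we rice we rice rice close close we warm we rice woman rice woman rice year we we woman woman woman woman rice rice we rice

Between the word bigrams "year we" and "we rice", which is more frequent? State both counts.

"year we": 1 occurrence
"we rice": 4 occurrences

"we rice" (4 vs 1)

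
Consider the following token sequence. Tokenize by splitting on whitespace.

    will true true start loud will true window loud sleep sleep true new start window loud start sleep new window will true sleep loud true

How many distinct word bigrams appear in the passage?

21

25 tokens → 24 bigram windows in total.
Repeated bigrams (each contributes count−1 duplicates):
  will true: 3
  window loud: 2
3 duplicate windows → 24 − 3 = 21 distinct.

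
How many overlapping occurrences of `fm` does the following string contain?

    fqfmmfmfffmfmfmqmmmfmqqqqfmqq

7

Sliding a length-2 window over the 29 characters (28 positions):
  position 3–4: fm
  position 6–7: fm
  position 10–11: fm
  position 12–13: fm
  position 14–15: fm
  position 20–21: fm
  position 26–27: fm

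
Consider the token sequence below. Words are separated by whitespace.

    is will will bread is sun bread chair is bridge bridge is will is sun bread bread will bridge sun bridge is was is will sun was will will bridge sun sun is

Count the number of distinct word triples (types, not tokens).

29

33 tokens → 31 trigram windows in total.
Repeated trigrams (each contributes count−1 duplicates):
  is sun bread: 2
  will bridge sun: 2
2 duplicate windows → 31 − 2 = 29 distinct.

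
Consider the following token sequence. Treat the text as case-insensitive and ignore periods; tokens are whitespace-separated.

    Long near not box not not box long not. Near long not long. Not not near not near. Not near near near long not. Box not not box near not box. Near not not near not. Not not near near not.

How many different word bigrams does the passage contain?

12

41 tokens → 40 bigram windows in total.
Repeated bigrams (each contributes count−1 duplicates):
  near not: 7
  not near: 6
  not not: 6
  not box: 5
  long not: 4
  near near: 3
  box near: 2
  box not: 2
  … (1 more repeated)
28 duplicate windows → 40 − 28 = 12 distinct.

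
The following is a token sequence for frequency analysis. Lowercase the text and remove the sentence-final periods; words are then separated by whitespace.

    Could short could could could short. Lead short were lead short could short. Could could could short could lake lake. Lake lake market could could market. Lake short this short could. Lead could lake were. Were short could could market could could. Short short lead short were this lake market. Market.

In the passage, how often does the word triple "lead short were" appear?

Scanning the 49 overlapping trigram windows for "lead short were":
  position 7–9: lead short were
  position 45–47: lead short were

2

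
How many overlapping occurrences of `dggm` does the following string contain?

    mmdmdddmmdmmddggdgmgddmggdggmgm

1

Sliding a length-4 window over the 31 characters (28 positions):
  position 26–29: dggm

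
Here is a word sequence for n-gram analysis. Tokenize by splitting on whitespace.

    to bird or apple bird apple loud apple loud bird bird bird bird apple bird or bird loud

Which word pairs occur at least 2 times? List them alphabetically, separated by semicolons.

apple bird; apple loud; bird apple; bird bird; bird or

Bigram counts meeting the condition (at least 2 times):
  apple bird: 2
  apple loud: 2
  bird apple: 2
  bird bird: 3
  bird or: 2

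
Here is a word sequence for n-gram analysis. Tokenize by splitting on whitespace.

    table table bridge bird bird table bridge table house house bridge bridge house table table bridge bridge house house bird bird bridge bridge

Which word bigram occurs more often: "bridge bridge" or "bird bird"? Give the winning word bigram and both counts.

"bridge bridge": 3 occurrences
"bird bird": 2 occurrences

"bridge bridge" (3 vs 2)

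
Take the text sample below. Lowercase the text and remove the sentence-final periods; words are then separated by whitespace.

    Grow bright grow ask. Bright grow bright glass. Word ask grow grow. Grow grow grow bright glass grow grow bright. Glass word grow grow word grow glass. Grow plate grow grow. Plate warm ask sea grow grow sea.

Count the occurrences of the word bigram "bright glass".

3

Scanning the 37 overlapping bigram windows for "bright glass":
  position 7–8: bright glass
  position 16–17: bright glass
  position 20–21: bright glass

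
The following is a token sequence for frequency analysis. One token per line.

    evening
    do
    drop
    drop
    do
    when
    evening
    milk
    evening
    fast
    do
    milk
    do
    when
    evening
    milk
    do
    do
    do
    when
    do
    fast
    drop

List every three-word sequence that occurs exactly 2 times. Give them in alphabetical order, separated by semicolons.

Trigram counts meeting the condition (exactly 2 times):
  do when evening: 2
  when evening milk: 2

do when evening; when evening milk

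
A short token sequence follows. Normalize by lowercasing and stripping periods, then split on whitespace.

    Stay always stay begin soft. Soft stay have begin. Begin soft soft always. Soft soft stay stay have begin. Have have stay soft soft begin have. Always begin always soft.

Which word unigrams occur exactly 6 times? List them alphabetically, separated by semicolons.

Unigram counts meeting the condition (exactly 6 times):
  begin: 6
  stay: 6

begin; stay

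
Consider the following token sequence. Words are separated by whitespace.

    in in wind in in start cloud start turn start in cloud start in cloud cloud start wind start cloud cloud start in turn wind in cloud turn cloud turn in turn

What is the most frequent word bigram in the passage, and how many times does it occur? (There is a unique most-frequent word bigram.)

"cloud start", 4 times

Bigram frequencies (highest first):
  cloud start: 4
  start in: 3
  in cloud: 3
  in in: 2
  wind in: 2
  start cloud: 2
  … (12 more, each ≤ 2)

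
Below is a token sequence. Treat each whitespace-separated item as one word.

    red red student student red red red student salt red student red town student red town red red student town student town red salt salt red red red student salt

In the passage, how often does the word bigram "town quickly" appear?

Scanning the 29 overlapping bigram windows for "town quickly":
  (none found)

0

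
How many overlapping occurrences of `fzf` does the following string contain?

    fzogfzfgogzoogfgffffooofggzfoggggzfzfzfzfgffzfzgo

5

Sliding a length-3 window over the 49 characters (47 positions):
  position 5–7: fzf
  position 35–37: fzf
  position 37–39: fzf
  position 39–41: fzf
  position 44–46: fzf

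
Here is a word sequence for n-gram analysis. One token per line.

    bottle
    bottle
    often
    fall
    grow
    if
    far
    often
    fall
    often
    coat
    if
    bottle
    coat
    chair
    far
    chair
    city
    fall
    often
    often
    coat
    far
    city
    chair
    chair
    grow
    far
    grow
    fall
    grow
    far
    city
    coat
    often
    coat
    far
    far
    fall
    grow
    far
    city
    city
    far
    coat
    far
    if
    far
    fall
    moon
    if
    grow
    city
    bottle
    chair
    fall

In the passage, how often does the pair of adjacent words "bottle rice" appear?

Scanning the 55 overlapping bigram windows for "bottle rice":
  (none found)

0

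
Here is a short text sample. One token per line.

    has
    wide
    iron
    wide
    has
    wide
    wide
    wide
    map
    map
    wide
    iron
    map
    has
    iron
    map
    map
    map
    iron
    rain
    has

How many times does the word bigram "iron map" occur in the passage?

Scanning the 20 overlapping bigram windows for "iron map":
  position 12–13: iron map
  position 15–16: iron map

2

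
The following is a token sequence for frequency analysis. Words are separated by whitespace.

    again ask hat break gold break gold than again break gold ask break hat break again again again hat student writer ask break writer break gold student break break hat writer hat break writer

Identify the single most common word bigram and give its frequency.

"break gold", 4 times

Bigram frequencies (highest first):
  break gold: 4
  hat break: 3
  ask break: 2
  break hat: 2
  again again: 2
  break writer: 2
  … (18 more, each ≤ 1)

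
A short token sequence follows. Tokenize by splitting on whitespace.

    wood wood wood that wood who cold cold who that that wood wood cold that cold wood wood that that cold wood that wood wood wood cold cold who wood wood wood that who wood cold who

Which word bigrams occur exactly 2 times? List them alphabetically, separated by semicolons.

cold cold; cold wood; that cold; that that; who wood

Bigram counts meeting the condition (exactly 2 times):
  cold cold: 2
  cold wood: 2
  that cold: 2
  that that: 2
  who wood: 2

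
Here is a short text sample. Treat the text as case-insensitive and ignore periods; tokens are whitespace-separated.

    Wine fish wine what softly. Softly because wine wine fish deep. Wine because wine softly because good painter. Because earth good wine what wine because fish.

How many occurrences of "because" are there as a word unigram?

5

Scanning the 26 tokens for "because":
  position 7: because
  position 13: because
  position 16: because
  position 19: because
  position 25: because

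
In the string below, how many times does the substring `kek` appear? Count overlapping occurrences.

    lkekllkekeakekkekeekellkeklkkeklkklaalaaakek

7

Sliding a length-3 window over the 44 characters (42 positions):
  position 2–4: kek
  position 7–9: kek
  position 12–14: kek
  position 15–17: kek
  position 24–26: kek
  position 29–31: kek
  position 42–44: kek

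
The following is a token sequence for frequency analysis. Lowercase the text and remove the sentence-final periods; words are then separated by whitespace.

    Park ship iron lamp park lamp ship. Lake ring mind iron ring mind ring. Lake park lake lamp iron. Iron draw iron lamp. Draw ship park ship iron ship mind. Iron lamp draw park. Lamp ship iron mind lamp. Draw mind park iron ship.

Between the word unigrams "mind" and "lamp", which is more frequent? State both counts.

"mind": 5 occurrences
"lamp": 7 occurrences

"lamp" (7 vs 5)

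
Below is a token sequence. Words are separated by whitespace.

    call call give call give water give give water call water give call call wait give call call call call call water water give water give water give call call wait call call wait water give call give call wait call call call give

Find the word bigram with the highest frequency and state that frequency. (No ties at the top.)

Bigram frequencies (highest first):
  call call: 10
  give call: 6
  water give: 6
  call give: 4
  give water: 4
  call wait: 4
  … (7 more, each ≤ 2)

"call call", 10 times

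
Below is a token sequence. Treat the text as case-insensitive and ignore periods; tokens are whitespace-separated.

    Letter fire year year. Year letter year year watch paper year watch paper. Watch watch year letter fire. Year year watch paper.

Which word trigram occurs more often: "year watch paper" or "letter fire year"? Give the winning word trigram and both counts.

"year watch paper": 3 occurrences
"letter fire year": 2 occurrences

"year watch paper" (3 vs 2)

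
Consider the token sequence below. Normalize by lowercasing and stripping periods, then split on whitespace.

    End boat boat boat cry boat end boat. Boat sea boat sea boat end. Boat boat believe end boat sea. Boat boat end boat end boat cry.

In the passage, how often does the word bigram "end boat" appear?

6

Scanning the 26 overlapping bigram windows for "end boat":
  position 1–2: end boat
  position 7–8: end boat
  position 14–15: end boat
  position 18–19: end boat
  position 23–24: end boat
  position 25–26: end boat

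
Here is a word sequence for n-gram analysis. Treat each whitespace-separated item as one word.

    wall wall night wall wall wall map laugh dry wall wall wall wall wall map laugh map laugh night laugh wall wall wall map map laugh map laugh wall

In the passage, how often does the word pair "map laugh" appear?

Scanning the 28 overlapping bigram windows for "map laugh":
  position 7–8: map laugh
  position 15–16: map laugh
  position 17–18: map laugh
  position 25–26: map laugh
  position 27–28: map laugh

5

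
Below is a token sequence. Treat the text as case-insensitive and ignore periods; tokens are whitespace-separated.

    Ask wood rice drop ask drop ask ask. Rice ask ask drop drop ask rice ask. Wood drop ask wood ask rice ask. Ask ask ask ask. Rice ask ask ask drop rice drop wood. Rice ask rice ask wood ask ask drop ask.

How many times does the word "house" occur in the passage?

Scanning the 44 tokens for "house":
  (none found)

0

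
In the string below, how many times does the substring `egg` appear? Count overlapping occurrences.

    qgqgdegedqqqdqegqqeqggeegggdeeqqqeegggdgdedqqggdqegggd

Sliding a length-3 window over the 54 characters (52 positions):
  position 24–26: egg
  position 35–37: egg
  position 50–52: egg

3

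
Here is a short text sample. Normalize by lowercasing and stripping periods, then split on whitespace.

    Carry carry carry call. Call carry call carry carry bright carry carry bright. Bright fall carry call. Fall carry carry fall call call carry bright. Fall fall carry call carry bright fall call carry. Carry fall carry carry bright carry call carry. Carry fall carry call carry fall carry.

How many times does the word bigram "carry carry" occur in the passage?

Scanning the 48 overlapping bigram windows for "carry carry":
  position 1–2: carry carry
  position 2–3: carry carry
  position 8–9: carry carry
  position 11–12: carry carry
  position 19–20: carry carry
  position 34–35: carry carry
  position 37–38: carry carry
  position 42–43: carry carry

8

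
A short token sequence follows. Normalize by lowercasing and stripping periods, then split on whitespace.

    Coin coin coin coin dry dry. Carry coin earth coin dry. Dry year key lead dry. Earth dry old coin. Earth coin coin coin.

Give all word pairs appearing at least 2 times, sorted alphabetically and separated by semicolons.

Bigram counts meeting the condition (at least 2 times):
  coin coin: 5
  coin dry: 2
  coin earth: 2
  dry dry: 2
  earth coin: 2

coin coin; coin dry; coin earth; dry dry; earth coin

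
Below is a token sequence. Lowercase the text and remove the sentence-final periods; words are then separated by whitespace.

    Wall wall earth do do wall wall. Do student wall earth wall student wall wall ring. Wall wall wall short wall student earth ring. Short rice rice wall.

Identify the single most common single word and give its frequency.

Unigram frequencies (highest first):
  wall: 13
  earth: 3
  do: 3
  student: 3
  ring: 2
  short: 2
  … (1 more, each ≤ 2)

"wall", 13 times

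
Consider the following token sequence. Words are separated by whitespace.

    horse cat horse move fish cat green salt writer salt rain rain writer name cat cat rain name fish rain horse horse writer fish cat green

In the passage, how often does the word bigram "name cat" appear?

Scanning the 25 overlapping bigram windows for "name cat":
  position 14–15: name cat

1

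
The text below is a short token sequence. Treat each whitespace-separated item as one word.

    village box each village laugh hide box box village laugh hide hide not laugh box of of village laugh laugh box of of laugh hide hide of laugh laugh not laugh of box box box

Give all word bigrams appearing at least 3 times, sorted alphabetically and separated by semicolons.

box box; laugh hide; village laugh

Bigram counts meeting the condition (at least 3 times):
  box box: 3
  laugh hide: 3
  village laugh: 3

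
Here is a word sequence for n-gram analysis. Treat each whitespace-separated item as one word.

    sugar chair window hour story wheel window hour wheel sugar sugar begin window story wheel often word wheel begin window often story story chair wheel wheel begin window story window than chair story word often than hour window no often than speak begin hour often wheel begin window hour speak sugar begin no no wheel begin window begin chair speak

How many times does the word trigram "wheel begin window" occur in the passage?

Scanning the 58 overlapping trigram windows for "wheel begin window":
  position 18–20: wheel begin window
  position 26–28: wheel begin window
  position 46–48: wheel begin window
  position 55–57: wheel begin window

4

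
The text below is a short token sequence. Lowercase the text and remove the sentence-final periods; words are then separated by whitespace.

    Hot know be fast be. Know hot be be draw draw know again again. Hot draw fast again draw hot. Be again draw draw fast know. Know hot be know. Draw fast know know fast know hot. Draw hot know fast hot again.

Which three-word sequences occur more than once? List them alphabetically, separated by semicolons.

draw fast know; fast know know; know hot be

Trigram counts meeting the condition (more than once):
  draw fast know: 2
  fast know know: 2
  know hot be: 2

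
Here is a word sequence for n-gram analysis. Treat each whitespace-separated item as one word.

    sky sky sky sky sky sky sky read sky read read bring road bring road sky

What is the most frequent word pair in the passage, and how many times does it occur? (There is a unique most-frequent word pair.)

"sky sky", 6 times

Bigram frequencies (highest first):
  sky sky: 6
  sky read: 2
  bring road: 2
  read sky: 1
  read read: 1
  read bring: 1
  … (2 more, each ≤ 1)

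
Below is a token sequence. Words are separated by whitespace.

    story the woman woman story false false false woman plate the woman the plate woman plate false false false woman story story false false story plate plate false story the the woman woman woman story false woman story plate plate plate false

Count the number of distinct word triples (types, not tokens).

31

42 tokens → 40 trigram windows in total.
Repeated trigrams (each contributes count−1 duplicates):
  false false false: 2
  false false woman: 2
  false woman story: 2
  plate plate false: 2
  story false false: 2
  story plate plate: 2
  the woman woman: 2
  woman story false: 2
  … (1 more repeated)
9 duplicate windows → 40 − 9 = 31 distinct.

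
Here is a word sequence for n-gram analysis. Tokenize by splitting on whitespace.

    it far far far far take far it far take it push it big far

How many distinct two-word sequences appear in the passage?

10

15 tokens → 14 bigram windows in total.
Repeated bigrams (each contributes count−1 duplicates):
  far far: 3
  far take: 2
  it far: 2
4 duplicate windows → 14 − 4 = 10 distinct.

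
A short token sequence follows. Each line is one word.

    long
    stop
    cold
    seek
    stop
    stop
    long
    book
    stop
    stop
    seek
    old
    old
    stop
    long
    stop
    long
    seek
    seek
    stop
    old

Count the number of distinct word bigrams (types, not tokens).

21 tokens → 20 bigram windows in total.
Repeated bigrams (each contributes count−1 duplicates):
  stop long: 3
  long stop: 2
  seek stop: 2
  stop stop: 2
5 duplicate windows → 20 − 5 = 15 distinct.

15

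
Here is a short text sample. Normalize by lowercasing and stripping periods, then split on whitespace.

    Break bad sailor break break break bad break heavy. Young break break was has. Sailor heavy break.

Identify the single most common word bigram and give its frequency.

Bigram frequencies (highest first):
  break break: 3
  break bad: 2
  bad sailor: 1
  sailor break: 1
  bad break: 1
  break heavy: 1
  … (7 more, each ≤ 1)

"break break", 3 times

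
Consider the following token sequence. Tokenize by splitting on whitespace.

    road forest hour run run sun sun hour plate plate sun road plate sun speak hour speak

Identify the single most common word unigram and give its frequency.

"sun", 4 times

Unigram frequencies (highest first):
  sun: 4
  hour: 3
  plate: 3
  road: 2
  run: 2
  speak: 2
  … (1 more, each ≤ 1)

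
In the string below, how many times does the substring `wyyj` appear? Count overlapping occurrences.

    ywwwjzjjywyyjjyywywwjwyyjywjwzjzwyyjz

Sliding a length-4 window over the 37 characters (34 positions):
  position 10–13: wyyj
  position 22–25: wyyj
  position 33–36: wyyj

3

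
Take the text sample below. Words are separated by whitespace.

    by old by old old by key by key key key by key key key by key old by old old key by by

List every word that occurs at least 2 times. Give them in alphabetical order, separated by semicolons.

Unigram counts meeting the condition (at least 2 times):
  by: 9
  key: 9
  old: 6

by; key; old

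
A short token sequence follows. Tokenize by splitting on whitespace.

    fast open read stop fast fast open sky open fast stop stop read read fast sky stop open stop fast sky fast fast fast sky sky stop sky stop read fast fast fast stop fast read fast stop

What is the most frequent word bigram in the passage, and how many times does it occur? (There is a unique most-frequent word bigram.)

"fast fast", 5 times

Bigram frequencies (highest first):
  fast fast: 5
  stop fast: 3
  fast stop: 3
  read fast: 3
  fast sky: 3
  sky stop: 3
  … (15 more, each ≤ 2)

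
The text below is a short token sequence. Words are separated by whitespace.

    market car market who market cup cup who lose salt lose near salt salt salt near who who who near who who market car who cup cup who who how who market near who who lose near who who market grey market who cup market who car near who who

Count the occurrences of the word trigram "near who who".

5

Scanning the 48 overlapping trigram windows for "near who who":
  position 16–18: near who who
  position 20–22: near who who
  position 33–35: near who who
  position 37–39: near who who
  position 48–50: near who who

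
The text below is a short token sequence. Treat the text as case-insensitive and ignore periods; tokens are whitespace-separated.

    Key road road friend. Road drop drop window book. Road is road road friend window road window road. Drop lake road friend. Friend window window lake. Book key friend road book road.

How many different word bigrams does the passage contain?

23

32 tokens → 31 bigram windows in total.
Repeated bigrams (each contributes count−1 duplicates):
  road friend: 3
  book road: 2
  friend road: 2
  friend window: 2
  road drop: 2
  road road: 2
  window road: 2
8 duplicate windows → 31 − 8 = 23 distinct.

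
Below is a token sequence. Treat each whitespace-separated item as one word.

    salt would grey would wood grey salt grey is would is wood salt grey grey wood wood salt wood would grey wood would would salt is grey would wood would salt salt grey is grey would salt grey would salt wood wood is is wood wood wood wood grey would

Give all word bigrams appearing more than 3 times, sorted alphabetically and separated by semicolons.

Bigram counts meeting the condition (more than 3 times):
  grey would: 5
  salt grey: 4
  wood wood: 5
  would salt: 4

grey would; salt grey; wood wood; would salt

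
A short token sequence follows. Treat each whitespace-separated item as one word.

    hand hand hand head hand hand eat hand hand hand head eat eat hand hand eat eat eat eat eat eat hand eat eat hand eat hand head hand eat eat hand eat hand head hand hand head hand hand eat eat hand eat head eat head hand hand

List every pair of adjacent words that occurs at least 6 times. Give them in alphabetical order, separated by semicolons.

Bigram counts meeting the condition (at least 6 times):
  eat eat: 9
  eat hand: 8
  hand eat: 8
  hand hand: 9

eat eat; eat hand; hand eat; hand hand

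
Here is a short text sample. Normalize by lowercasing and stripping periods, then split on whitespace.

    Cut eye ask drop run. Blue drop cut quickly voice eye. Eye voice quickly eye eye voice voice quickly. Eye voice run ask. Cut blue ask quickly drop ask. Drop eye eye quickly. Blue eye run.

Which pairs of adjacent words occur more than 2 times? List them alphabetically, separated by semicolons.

eye eye; eye voice

Bigram counts meeting the condition (more than 2 times):
  eye eye: 3
  eye voice: 3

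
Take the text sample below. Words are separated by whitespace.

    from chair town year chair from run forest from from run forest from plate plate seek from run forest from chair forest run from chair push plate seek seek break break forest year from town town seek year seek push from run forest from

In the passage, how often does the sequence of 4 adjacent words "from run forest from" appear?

Scanning the 41 overlapping 4-gram windows for "from run forest from":
  position 6–9: from run forest from
  position 10–13: from run forest from
  position 17–20: from run forest from
  position 41–44: from run forest from

4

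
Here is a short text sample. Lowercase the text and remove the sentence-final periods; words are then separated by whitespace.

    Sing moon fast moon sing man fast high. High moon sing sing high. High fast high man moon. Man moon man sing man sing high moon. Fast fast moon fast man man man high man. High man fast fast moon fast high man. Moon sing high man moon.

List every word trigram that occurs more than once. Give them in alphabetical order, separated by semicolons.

Trigram counts meeting the condition (more than once):
  fast fast moon: 2
  fast high man: 2
  fast moon fast: 2
  high man moon: 3
  man high man: 2
  man moon man: 2

fast fast moon; fast high man; fast moon fast; high man moon; man high man; man moon man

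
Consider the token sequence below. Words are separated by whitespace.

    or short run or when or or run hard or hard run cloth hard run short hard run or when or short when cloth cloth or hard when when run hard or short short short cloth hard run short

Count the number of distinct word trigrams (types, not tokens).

39 tokens → 37 trigram windows in total.
Repeated trigrams (each contributes count−1 duplicates):
  cloth hard run: 2
  hard run short: 2
  or when or: 2
  run hard or: 2
  run or when: 2
5 duplicate windows → 37 − 5 = 32 distinct.

32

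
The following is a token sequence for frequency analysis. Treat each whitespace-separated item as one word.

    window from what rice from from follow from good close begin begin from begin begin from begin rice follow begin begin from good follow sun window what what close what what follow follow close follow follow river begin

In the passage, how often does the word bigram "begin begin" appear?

Scanning the 37 overlapping bigram windows for "begin begin":
  position 11–12: begin begin
  position 14–15: begin begin
  position 20–21: begin begin

3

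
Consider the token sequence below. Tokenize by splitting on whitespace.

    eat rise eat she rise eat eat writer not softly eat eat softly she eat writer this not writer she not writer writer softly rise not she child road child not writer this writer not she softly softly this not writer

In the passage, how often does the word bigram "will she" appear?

Scanning the 40 overlapping bigram windows for "will she":
  (none found)

0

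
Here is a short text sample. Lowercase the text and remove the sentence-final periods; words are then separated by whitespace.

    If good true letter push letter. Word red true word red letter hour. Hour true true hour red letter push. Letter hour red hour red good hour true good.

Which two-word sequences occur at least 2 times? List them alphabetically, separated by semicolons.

hour red; hour true; letter hour; letter push; push letter; red letter; word red

Bigram counts meeting the condition (at least 2 times):
  hour red: 3
  hour true: 2
  letter hour: 2
  letter push: 2
  push letter: 2
  red letter: 2
  word red: 2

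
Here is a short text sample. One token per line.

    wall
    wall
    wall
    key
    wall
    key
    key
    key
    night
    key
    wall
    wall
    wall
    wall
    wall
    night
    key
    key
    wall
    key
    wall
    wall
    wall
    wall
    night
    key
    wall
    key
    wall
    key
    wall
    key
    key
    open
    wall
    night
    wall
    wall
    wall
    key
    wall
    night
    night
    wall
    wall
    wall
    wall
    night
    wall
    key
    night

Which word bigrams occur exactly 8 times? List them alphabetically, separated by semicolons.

Bigram counts meeting the condition (exactly 8 times):
  key wall: 8
  wall key: 8

key wall; wall key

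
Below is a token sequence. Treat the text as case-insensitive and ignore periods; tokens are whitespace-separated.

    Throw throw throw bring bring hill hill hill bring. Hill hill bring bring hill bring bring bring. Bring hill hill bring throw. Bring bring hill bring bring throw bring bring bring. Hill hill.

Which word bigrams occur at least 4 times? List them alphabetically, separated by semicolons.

Bigram counts meeting the condition (at least 4 times):
  bring bring: 9
  bring hill: 6
  hill bring: 5
  hill hill: 5

bring bring; bring hill; hill bring; hill hill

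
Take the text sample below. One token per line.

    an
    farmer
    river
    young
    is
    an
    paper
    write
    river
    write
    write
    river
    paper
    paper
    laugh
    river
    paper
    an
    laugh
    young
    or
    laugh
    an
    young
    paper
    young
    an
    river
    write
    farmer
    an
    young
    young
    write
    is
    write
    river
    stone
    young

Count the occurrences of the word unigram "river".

Scanning the 39 tokens for "river":
  position 3: river
  position 9: river
  position 12: river
  position 16: river
  position 28: river
  position 37: river

6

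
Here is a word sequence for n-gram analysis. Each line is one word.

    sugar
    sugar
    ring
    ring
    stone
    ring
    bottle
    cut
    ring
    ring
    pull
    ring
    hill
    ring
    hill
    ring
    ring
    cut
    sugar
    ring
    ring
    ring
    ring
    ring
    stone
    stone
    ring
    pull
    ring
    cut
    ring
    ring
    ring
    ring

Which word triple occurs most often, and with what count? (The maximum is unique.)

Trigram frequencies (highest first):
  ring ring ring: 5
  sugar ring ring: 2
  ring ring stone: 2
  cut ring ring: 2
  ring pull ring: 2
  ring hill ring: 2
  … (17 more, each ≤ 1)

"ring ring ring", 5 times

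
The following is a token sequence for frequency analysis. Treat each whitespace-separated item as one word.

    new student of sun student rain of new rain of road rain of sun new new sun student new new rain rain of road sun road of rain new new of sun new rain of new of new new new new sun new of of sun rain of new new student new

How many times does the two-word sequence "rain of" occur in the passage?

6

Scanning the 51 overlapping bigram windows for "rain of":
  position 6–7: rain of
  position 9–10: rain of
  position 12–13: rain of
  position 22–23: rain of
  position 34–35: rain of
  position 47–48: rain of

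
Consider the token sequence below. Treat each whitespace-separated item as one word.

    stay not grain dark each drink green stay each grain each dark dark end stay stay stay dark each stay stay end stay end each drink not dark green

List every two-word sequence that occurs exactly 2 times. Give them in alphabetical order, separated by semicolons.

dark each; each drink; end stay; stay end

Bigram counts meeting the condition (exactly 2 times):
  dark each: 2
  each drink: 2
  end stay: 2
  stay end: 2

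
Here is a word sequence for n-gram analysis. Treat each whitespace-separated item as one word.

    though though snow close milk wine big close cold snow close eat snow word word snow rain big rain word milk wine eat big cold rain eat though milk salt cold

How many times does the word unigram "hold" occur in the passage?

Scanning the 31 tokens for "hold":
  (none found)

0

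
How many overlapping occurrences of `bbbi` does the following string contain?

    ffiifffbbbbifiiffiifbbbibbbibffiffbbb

3

Sliding a length-4 window over the 37 characters (34 positions):
  position 9–12: bbbi
  position 21–24: bbbi
  position 25–28: bbbi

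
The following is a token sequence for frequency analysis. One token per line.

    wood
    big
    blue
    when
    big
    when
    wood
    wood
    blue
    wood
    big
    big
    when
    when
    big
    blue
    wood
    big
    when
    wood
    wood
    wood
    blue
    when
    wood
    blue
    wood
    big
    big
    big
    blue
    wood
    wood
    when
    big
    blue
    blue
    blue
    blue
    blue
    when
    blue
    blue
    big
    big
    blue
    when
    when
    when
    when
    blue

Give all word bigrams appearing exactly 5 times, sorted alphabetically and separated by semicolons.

big blue; blue blue

Bigram counts meeting the condition (exactly 5 times):
  big blue: 5
  blue blue: 5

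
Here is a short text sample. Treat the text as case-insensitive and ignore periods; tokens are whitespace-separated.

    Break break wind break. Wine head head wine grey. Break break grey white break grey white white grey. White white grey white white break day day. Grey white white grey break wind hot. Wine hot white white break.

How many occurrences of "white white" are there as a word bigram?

5

Scanning the 37 overlapping bigram windows for "white white":
  position 16–17: white white
  position 19–20: white white
  position 22–23: white white
  position 28–29: white white
  position 36–37: white white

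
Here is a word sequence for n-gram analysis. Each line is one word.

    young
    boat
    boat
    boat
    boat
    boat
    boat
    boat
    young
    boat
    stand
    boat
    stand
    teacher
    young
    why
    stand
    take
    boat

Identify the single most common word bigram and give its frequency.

Bigram frequencies (highest first):
  boat boat: 6
  young boat: 2
  boat stand: 2
  boat young: 1
  stand boat: 1
  stand teacher: 1
  … (5 more, each ≤ 1)

"boat boat", 6 times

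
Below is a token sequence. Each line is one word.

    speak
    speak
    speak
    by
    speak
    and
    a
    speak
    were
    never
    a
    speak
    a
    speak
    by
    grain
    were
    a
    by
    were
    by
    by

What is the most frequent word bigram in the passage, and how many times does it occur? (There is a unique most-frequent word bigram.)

Bigram frequencies (highest first):
  a speak: 3
  speak speak: 2
  speak by: 2
  by speak: 1
  speak and: 1
  and a: 1
  … (11 more, each ≤ 1)

"a speak", 3 times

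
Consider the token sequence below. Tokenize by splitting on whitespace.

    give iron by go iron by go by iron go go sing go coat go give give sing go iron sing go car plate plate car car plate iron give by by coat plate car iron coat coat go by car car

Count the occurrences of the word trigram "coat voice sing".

Scanning the 40 overlapping trigram windows for "coat voice sing":
  (none found)

0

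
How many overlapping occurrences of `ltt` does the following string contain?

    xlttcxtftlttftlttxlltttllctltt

Sliding a length-3 window over the 30 characters (28 positions):
  position 2–4: ltt
  position 10–12: ltt
  position 15–17: ltt
  position 20–22: ltt
  position 28–30: ltt

5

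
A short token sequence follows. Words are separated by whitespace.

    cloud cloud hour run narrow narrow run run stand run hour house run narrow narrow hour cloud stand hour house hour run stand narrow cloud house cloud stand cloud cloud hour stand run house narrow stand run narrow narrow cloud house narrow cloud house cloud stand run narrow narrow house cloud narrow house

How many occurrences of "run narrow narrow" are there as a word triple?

4

Scanning the 51 overlapping trigram windows for "run narrow narrow":
  position 4–6: run narrow narrow
  position 13–15: run narrow narrow
  position 37–39: run narrow narrow
  position 47–49: run narrow narrow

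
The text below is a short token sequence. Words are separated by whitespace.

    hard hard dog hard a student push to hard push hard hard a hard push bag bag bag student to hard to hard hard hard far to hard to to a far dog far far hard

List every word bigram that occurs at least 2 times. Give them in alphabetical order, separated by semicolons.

bag bag; hard a; hard hard; hard push; hard to; to hard

Bigram counts meeting the condition (at least 2 times):
  bag bag: 2
  hard a: 2
  hard hard: 4
  hard push: 2
  hard to: 2
  to hard: 4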